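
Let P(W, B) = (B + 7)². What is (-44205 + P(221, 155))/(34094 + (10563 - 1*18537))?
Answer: -17961/26120 ≈ -0.68763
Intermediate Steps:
P(W, B) = (7 + B)²
(-44205 + P(221, 155))/(34094 + (10563 - 1*18537)) = (-44205 + (7 + 155)²)/(34094 + (10563 - 1*18537)) = (-44205 + 162²)/(34094 + (10563 - 18537)) = (-44205 + 26244)/(34094 - 7974) = -17961/26120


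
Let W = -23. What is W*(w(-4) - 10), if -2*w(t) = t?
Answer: 184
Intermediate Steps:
w(t) = -t/2
W*(w(-4) - 10) = -23*(-½*(-4) - 10) = -23*(2 - 10) = -23*(-8) = 184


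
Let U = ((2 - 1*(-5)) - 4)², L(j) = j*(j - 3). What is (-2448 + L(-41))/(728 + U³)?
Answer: -644/1457 ≈ -0.44200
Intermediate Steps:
L(j) = j*(-3 + j)
U = 9 (U = ((2 + 5) - 4)² = (7 - 4)² = 3² = 9)
(-2448 + L(-41))/(728 + U³) = (-2448 - 41*(-3 - 41))/(728 + 9³) = (-2448 - 41*(-44))/(728 + 729) = (-2448 + 1804)/1457 = -644*1/1457 = -644/1457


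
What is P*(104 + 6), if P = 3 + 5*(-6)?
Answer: -2970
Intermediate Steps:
P = -27 (P = 3 - 30 = -27)
P*(104 + 6) = -27*(104 + 6) = -27*110 = -2970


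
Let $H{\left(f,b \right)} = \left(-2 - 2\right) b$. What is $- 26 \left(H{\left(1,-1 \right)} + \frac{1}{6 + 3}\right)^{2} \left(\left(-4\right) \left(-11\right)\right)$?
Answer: $- \frac{1566136}{81} \approx -19335.0$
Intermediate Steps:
$H{\left(f,b \right)} = - 4 b$
$- 26 \left(H{\left(1,-1 \right)} + \frac{1}{6 + 3}\right)^{2} \left(\left(-4\right) \left(-11\right)\right) = - 26 \left(\left(-4\right) \left(-1\right) + \frac{1}{6 + 3}\right)^{2} \left(\left(-4\right) \left(-11\right)\right) = - 26 \left(4 + \frac{1}{9}\right)^{2} \cdot 44 = - 26 \left(\frac{37}{9}\right)^{2} \cdot 44 = \left(-26\right) \frac{1369}{81} \cdot 44 = \left(- \frac{35594}{81}\right) 44 = - \frac{1566136}{81}$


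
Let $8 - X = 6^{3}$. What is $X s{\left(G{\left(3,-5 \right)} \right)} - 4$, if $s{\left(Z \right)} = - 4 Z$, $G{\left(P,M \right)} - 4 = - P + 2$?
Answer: $2492$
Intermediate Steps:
$G{\left(P,M \right)} = 6 - P$ ($G{\left(P,M \right)} = 4 - \left(-2 + P\right) = 6 - P$)
$X = -208$ ($X = 8 - 6^{3} = 8 - 216 = -208$)
$X s{\left(G{\left(3,-5 \right)} \right)} - 4 = - 208 \left(- 4 \left(6 - 3\right)\right) - 4 = - 208 \left(\left(-4\right) 3\right) - 4 = \left(-208\right) \left(-12\right) - 4 = 2496 - 4 = 2492$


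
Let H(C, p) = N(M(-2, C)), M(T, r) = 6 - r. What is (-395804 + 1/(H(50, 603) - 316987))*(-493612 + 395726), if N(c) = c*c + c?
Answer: 718113929831798/18535 ≈ 3.8744e+10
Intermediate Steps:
N(c) = c + c**2 (N(c) = c**2 + c = c + c**2)
H(C, p) = (6 - C)*(7 - C) (H(C, p) = (6 - C)*(1 + (6 - C)) = (6 - C)*(7 - C))
(-395804 + 1/(H(50, 603) - 316987))*(-493612 + 395726) = (-395804 + 1/((-7 + 50)*(-6 + 50) - 316987))*(-493612 + 395726) = (-395804 + 1/(43*44 - 316987))*(-97886) = (-395804 + 1/(1892 - 316987))*(-97886) = (-395804 + 1/(-315095))*(-97886) = (-395804 - 1/315095)*(-97886) = -124715861381/315095*(-97886) = 718113929831798/18535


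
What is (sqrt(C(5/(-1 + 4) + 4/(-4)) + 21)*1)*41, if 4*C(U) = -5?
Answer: 41*sqrt(79)/2 ≈ 182.21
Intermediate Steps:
C(U) = -5/4 (C(U) = (1/4)*(-5) = -5/4)
(sqrt(C(5/(-1 + 4) + 4/(-4)) + 21)*1)*41 = (sqrt(-5/4 + 21)*1)*41 = (sqrt(79/4)*1)*41 = ((sqrt(79)/2)*1)*41 = (sqrt(79)/2)*41 = 41*sqrt(79)/2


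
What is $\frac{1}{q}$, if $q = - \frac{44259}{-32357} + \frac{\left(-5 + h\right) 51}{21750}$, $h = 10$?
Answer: $\frac{46917650}{64725619} \approx 0.72487$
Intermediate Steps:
$q = \frac{64725619}{46917650}$ ($q = - \frac{44259}{-32357} + \frac{\left(-5 + 10\right) 51}{21750} = \left(-44259\right) \left(- \frac{1}{32357}\right) + 5 \cdot 51 \cdot \frac{1}{21750} = \frac{44259}{32357} + 255 \cdot \frac{1}{21750} = \frac{44259}{32357} + \frac{17}{1450} = \frac{64725619}{46917650} \approx 1.3796$)
$\frac{1}{q} = \frac{1}{\frac{64725619}{46917650}} = \frac{46917650}{64725619}$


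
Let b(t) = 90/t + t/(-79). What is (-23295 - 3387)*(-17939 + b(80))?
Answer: 151251946557/316 ≈ 4.7865e+8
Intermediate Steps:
b(t) = 90/t - t/79 (b(t) = 90/t + t*(-1/79) = 90/t - t/79)
(-23295 - 3387)*(-17939 + b(80)) = (-23295 - 3387)*(-17939 + (90/80 - 1/79*80)) = -26682*(-17939 + (90*(1/80) - 80/79)) = -26682*(-17939 + (9/8 - 80/79)) = -26682*(-17939 + 71/632) = -26682*(-11337377/632) = 151251946557/316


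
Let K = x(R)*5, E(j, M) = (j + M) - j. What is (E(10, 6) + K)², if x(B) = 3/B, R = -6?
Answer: 49/4 ≈ 12.250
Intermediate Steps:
E(j, M) = M (E(j, M) = (M + j) - j = M)
K = -5/2 (K = (3/(-6))*5 = (3*(-⅙))*5 = -½*5 = -5/2 ≈ -2.5000)
(E(10, 6) + K)² = (6 - 5/2)² = (7/2)² = 49/4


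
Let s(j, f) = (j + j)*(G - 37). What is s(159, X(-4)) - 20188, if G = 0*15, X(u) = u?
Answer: -31954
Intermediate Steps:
G = 0
s(j, f) = -74*j (s(j, f) = (j + j)*(0 - 37) = (2*j)*(-37) = -74*j)
s(159, X(-4)) - 20188 = -74*159 - 20188 = -11766 - 20188 = -31954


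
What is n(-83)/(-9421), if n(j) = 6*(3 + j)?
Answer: 480/9421 ≈ 0.050950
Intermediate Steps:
n(j) = 18 + 6*j
n(-83)/(-9421) = (18 + 6*(-83))/(-9421) = (18 - 498)*(-1/9421) = -480*(-1/9421) = 480/9421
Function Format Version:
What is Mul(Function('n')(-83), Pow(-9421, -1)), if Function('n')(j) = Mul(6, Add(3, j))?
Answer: Rational(480, 9421) ≈ 0.050950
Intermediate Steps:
Function('n')(j) = Add(18, Mul(6, j))
Mul(Function('n')(-83), Pow(-9421, -1)) = Mul(Add(18, Mul(6, -83)), Pow(-9421, -1)) = Mul(Add(18, -498), Rational(-1, 9421)) = Mul(-480, Rational(-1, 9421)) = Rational(480, 9421)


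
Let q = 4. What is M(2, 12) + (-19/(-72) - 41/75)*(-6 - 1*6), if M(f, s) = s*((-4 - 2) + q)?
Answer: -3091/150 ≈ -20.607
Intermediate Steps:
M(f, s) = -2*s (M(f, s) = s*((-4 - 2) + 4) = s*(-6 + 4) = s*(-2) = -2*s)
M(2, 12) + (-19/(-72) - 41/75)*(-6 - 1*6) = -2*12 + (-19/(-72) - 41/75)*(-6 - 1*6) = -24 + (-19*(-1/72) - 41*1/75)*(-6 - 6) = -24 + (19/72 - 41/75)*(-12) = -24 - 509/1800*(-12) = -24 + 509/150 = -3091/150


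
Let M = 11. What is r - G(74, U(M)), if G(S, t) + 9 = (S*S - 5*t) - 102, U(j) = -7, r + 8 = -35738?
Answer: -41146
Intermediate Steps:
r = -35746 (r = -8 - 35738 = -35746)
G(S, t) = -111 + S² - 5*t (G(S, t) = -9 + ((S*S - 5*t) - 102) = -9 + ((S² - 5*t) - 102) = -9 + (-102 + S² - 5*t) = -111 + S² - 5*t)
r - G(74, U(M)) = -35746 - (-111 + 74² - 5*(-7)) = -35746 - (-111 + 5476 + 35) = -35746 - 1*5400 = -35746 - 5400 = -41146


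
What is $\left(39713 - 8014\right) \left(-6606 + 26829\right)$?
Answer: $641048877$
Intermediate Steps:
$\left(39713 - 8014\right) \left(-6606 + 26829\right) = 31699 \cdot 20223 = 641048877$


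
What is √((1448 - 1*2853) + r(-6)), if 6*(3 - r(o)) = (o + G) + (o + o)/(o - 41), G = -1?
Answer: I*√111403254/282 ≈ 37.428*I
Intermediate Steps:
r(o) = 19/6 - o/6 - o/(3*(-41 + o)) (r(o) = 3 - ((o - 1) + (o + o)/(o - 41))/6 = 3 - ((-1 + o) + (2*o)/(-41 + o))/6 = 3 - ((-1 + o) + 2*o/(-41 + o))/6 = 3 - (-1 + o + 2*o/(-41 + o))/6 = 3 + (⅙ - o/6 - o/(3*(-41 + o))) = 19/6 - o/6 - o/(3*(-41 + o)))
√((1448 - 1*2853) + r(-6)) = √((1448 - 1*2853) + (-779 - 1*(-6)² + 58*(-6))/(6*(-41 - 6))) = √((1448 - 2853) + (⅙)*(-779 - 1*36 - 348)/(-47)) = √(-1405 + (⅙)*(-1/47)*(-779 - 36 - 348)) = √(-1405 + (⅙)*(-1/47)*(-1163)) = √(-1405 + 1163/282) = √(-395047/282) = I*√111403254/282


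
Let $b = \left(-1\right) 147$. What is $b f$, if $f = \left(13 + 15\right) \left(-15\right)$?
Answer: $61740$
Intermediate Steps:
$b = -147$
$f = -420$ ($f = 28 \left(-15\right) = -420$)
$b f = \left(-147\right) \left(-420\right) = 61740$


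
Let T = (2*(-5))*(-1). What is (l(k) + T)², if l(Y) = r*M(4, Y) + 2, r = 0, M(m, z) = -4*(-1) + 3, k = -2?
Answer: 144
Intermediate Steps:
T = 10 (T = -10*(-1) = 10)
M(m, z) = 7 (M(m, z) = 4 + 3 = 7)
l(Y) = 2 (l(Y) = 0*7 + 2 = 0 + 2 = 2)
(l(k) + T)² = (2 + 10)² = 12² = 144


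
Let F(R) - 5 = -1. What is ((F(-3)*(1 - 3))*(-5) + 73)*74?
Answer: 8362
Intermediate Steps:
F(R) = 4 (F(R) = 5 - 1 = 4)
((F(-3)*(1 - 3))*(-5) + 73)*74 = ((4*(1 - 3))*(-5) + 73)*74 = ((4*(-2))*(-5) + 73)*74 = (-8*(-5) + 73)*74 = (40 + 73)*74 = 113*74 = 8362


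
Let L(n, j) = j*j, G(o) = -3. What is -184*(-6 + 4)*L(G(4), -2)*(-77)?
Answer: -113344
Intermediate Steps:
L(n, j) = j²
-184*(-6 + 4)*L(G(4), -2)*(-77) = -184*(-6 + 4)*(-2)²*(-77) = -(-368)*4*(-77) = -184*(-8)*(-77) = 1472*(-77) = -113344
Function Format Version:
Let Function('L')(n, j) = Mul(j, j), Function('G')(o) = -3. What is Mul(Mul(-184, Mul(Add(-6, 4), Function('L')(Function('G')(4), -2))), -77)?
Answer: -113344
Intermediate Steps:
Function('L')(n, j) = Pow(j, 2)
Mul(Mul(-184, Mul(Add(-6, 4), Function('L')(Function('G')(4), -2))), -77) = Mul(Mul(-184, Mul(Add(-6, 4), Pow(-2, 2))), -77) = Mul(Mul(-184, Mul(-2, 4)), -77) = Mul(Mul(-184, -8), -77) = Mul(1472, -77) = -113344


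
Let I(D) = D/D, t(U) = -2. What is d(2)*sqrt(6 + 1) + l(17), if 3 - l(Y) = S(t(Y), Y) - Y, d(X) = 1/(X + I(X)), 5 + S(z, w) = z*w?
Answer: 59 + sqrt(7)/3 ≈ 59.882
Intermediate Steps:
I(D) = 1
S(z, w) = -5 + w*z (S(z, w) = -5 + z*w = -5 + w*z)
d(X) = 1/(1 + X) (d(X) = 1/(X + 1) = 1/(1 + X))
l(Y) = 8 + 3*Y (l(Y) = 3 - ((-5 + Y*(-2)) - Y) = 3 - ((-5 - 2*Y) - Y) = 3 - (-5 - 3*Y) = 3 + (5 + 3*Y) = 8 + 3*Y)
d(2)*sqrt(6 + 1) + l(17) = sqrt(6 + 1)/(1 + 2) + (8 + 3*17) = sqrt(7)/3 + (8 + 51) = sqrt(7)/3 + 59 = 59 + sqrt(7)/3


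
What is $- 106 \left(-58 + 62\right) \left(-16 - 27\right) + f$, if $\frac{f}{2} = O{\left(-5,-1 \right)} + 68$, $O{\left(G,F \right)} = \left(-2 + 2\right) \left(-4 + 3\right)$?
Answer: $18368$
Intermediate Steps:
$O{\left(G,F \right)} = 0$ ($O{\left(G,F \right)} = 0 \left(-1\right) = 0$)
$f = 136$ ($f = 2 \left(0 + 68\right) = 2 \cdot 68 = 136$)
$- 106 \left(-58 + 62\right) \left(-16 - 27\right) + f = - 106 \left(-58 + 62\right) \left(-16 - 27\right) + 136 = - 106 \cdot 4 \left(-43\right) + 136 = \left(-106\right) \left(-172\right) + 136 = 18232 + 136 = 18368$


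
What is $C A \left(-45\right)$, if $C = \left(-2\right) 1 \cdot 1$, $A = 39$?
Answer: $3510$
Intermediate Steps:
$C = -2$ ($C = \left(-2\right) 1 = -2$)
$C A \left(-45\right) = \left(-2\right) 39 \left(-45\right) = \left(-78\right) \left(-45\right) = 3510$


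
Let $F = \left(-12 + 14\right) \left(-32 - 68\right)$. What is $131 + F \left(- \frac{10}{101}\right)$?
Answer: $\frac{15231}{101} \approx 150.8$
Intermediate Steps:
$F = -200$ ($F = 2 \left(-100\right) = -200$)
$131 + F \left(- \frac{10}{101}\right) = 131 - 200 \left(- \frac{10}{101}\right) = 131 - 200 \left(\left(-10\right) \frac{1}{101}\right) = 131 - - \frac{2000}{101} = 131 + \frac{2000}{101} = \frac{15231}{101}$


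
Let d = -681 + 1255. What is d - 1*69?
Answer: 505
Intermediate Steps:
d = 574
d - 1*69 = 574 - 1*69 = 574 - 69 = 505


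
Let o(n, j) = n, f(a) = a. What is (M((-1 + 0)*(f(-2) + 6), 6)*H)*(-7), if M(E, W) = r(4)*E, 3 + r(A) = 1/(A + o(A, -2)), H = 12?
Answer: -966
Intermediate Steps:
r(A) = -3 + 1/(2*A) (r(A) = -3 + 1/(A + A) = -3 + 1/(2*A))
M(E, W) = -23*E/8 (M(E, W) = (-3 + (1/2)/4)*E = (-3 + (1/2)*(1/4))*E = (-3 + 1/8)*E = -23*E/8)
(M((-1 + 0)*(f(-2) + 6), 6)*H)*(-7) = (-23*(-1 + 0)*(-2 + 6)/8*12)*(-7) = (-(-23)*4/8*12)*(-7) = (-23/8*(-4)*12)*(-7) = ((23/2)*12)*(-7) = 138*(-7) = -966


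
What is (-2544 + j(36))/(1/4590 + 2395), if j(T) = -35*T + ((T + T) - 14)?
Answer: -17194140/10993051 ≈ -1.5641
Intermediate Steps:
j(T) = -14 - 33*T (j(T) = -35*T + (2*T - 14) = -35*T + (-14 + 2*T) = -14 - 33*T)
(-2544 + j(36))/(1/4590 + 2395) = (-2544 + (-14 - 33*36))/(1/4590 + 2395) = (-2544 + (-14 - 1188))/(1/4590 + 2395) = (-2544 - 1202)/(10993051/4590) = -3746*4590/10993051 = -17194140/10993051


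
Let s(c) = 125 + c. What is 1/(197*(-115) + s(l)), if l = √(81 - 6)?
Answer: -1502/33840055 - √3/101520165 ≈ -4.4402e-5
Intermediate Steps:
l = 5*√3 (l = √75 = 5*√3 ≈ 8.6602)
1/(197*(-115) + s(l)) = 1/(197*(-115) + (125 + 5*√3)) = 1/(-22655 + (125 + 5*√3)) = 1/(-22530 + 5*√3)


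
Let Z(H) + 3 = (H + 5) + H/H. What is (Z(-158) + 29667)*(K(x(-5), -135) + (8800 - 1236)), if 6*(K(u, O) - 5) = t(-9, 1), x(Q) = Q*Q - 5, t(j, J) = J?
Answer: 670143740/3 ≈ 2.2338e+8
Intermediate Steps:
x(Q) = -5 + Q² (x(Q) = Q² - 5 = -5 + Q²)
K(u, O) = 31/6 (K(u, O) = 5 + (⅙)*1 = 5 + ⅙ = 31/6)
Z(H) = 3 + H (Z(H) = -3 + ((H + 5) + H/H) = -3 + ((5 + H) + 1) = -3 + (6 + H) = 3 + H)
(Z(-158) + 29667)*(K(x(-5), -135) + (8800 - 1236)) = ((3 - 158) + 29667)*(31/6 + (8800 - 1236)) = (-155 + 29667)*(31/6 + 7564) = 29512*(45415/6) = 670143740/3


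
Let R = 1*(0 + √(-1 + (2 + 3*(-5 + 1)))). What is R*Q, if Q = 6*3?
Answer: 18*I*√11 ≈ 59.699*I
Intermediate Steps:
Q = 18
R = I*√11 (R = 1*(0 + √(-1 + (2 + 3*(-4)))) = 1*(0 + √(-1 + (2 - 12))) = 1*(0 + √(-1 - 10)) = 1*(0 + √(-11)) = 1*(0 + I*√11) = 1*(I*√11) = I*√11 ≈ 3.3166*I)
R*Q = (I*√11)*18 = 18*I*√11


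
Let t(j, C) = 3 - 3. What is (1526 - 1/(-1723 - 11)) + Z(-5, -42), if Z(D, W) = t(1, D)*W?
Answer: 2646085/1734 ≈ 1526.0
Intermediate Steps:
t(j, C) = 0
Z(D, W) = 0 (Z(D, W) = 0*W = 0)
(1526 - 1/(-1723 - 11)) + Z(-5, -42) = (1526 - 1/(-1723 - 11)) + 0 = (1526 - 1/(-1734)) + 0 = (1526 - 1*(-1/1734)) + 0 = (1526 + 1/1734) + 0 = 2646085/1734 + 0 = 2646085/1734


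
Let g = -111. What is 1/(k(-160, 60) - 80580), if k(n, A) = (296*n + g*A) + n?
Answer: -1/134760 ≈ -7.4206e-6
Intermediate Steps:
k(n, A) = -111*A + 297*n (k(n, A) = (296*n - 111*A) + n = (-111*A + 296*n) + n = -111*A + 297*n)
1/(k(-160, 60) - 80580) = 1/((-111*60 + 297*(-160)) - 80580) = 1/((-6660 - 47520) - 80580) = 1/(-54180 - 80580) = 1/(-134760) = -1/134760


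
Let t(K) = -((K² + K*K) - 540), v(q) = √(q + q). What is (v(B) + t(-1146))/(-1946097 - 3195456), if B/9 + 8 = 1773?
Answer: 875364/1713851 - √3530/1713851 ≈ 0.51072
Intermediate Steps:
B = 15885 (B = -72 + 9*1773 = -72 + 15957 = 15885)
v(q) = √2*√q (v(q) = √(2*q) = √2*√q)
t(K) = 540 - 2*K² (t(K) = -((K² + K²) - 540) = -(2*K² - 540) = -(-540 + 2*K²) = 540 - 2*K²)
(v(B) + t(-1146))/(-1946097 - 3195456) = (√2*√15885 + (540 - 2*(-1146)²))/(-1946097 - 3195456) = (√2*(3*√1765) + (540 - 2*1313316))/(-5141553) = (3*√3530 + (540 - 2626632))*(-1/5141553) = (3*√3530 - 2626092)*(-1/5141553) = (-2626092 + 3*√3530)*(-1/5141553) = 875364/1713851 - √3530/1713851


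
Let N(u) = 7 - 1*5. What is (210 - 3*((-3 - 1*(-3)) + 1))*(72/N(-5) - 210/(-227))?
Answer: 1735074/227 ≈ 7643.5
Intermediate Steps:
N(u) = 2 (N(u) = 7 - 5 = 2)
(210 - 3*((-3 - 1*(-3)) + 1))*(72/N(-5) - 210/(-227)) = (210 - 3*((-3 - 1*(-3)) + 1))*(72/2 - 210/(-227)) = (210 - 3*((-3 + 3) + 1))*(72*(½) - 210*(-1/227)) = (210 - 3*(0 + 1))*(36 + 210/227) = (210 - 3*1)*(8382/227) = (210 - 3)*(8382/227) = 207*(8382/227) = 1735074/227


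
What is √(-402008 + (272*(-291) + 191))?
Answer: 3*I*√53441 ≈ 693.52*I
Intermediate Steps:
√(-402008 + (272*(-291) + 191)) = √(-402008 + (-79152 + 191)) = √(-402008 - 78961) = √(-480969) = 3*I*√53441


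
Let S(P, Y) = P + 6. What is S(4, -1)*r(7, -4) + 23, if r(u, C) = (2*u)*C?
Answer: -537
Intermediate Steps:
S(P, Y) = 6 + P
r(u, C) = 2*C*u
S(4, -1)*r(7, -4) + 23 = (6 + 4)*(2*(-4)*7) + 23 = 10*(-56) + 23 = -560 + 23 = -537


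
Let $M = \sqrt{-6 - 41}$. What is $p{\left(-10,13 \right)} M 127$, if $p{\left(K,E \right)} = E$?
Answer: $1651 i \sqrt{47} \approx 11319.0 i$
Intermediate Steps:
$M = i \sqrt{47}$ ($M = \sqrt{-47} = i \sqrt{47} \approx 6.8557 i$)
$p{\left(-10,13 \right)} M 127 = 13 i \sqrt{47} \cdot 127 = 1651 i \sqrt{47}$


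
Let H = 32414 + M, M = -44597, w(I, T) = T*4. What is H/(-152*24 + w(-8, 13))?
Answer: 393/116 ≈ 3.3879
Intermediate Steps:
w(I, T) = 4*T
H = -12183 (H = 32414 - 44597 = -12183)
H/(-152*24 + w(-8, 13)) = -12183/(-152*24 + 4*13) = -12183/(-3648 + 52) = -12183/(-3596) = -12183*(-1/3596) = 393/116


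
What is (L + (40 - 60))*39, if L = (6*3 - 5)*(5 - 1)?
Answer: 1248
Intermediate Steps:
L = 52 (L = (18 - 5)*4 = 13*4 = 52)
(L + (40 - 60))*39 = (52 + (40 - 60))*39 = (52 - 20)*39 = 32*39 = 1248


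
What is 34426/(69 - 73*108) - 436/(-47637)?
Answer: -545514674/124094385 ≈ -4.3960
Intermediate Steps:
34426/(69 - 73*108) - 436/(-47637) = 34426/(69 - 7884) - 436*(-1/47637) = 34426/(-7815) + 436/47637 = 34426*(-1/7815) + 436/47637 = -34426/7815 + 436/47637 = -545514674/124094385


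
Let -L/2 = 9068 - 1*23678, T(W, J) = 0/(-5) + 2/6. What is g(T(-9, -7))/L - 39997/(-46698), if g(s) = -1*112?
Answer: 32318949/37903210 ≈ 0.85267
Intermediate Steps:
T(W, J) = ⅓ (T(W, J) = 0*(-⅕) + 2*(⅙) = 0 + ⅓ = ⅓)
g(s) = -112
L = 29220 (L = -2*(9068 - 1*23678) = -2*(9068 - 23678) = -2*(-14610) = 29220)
g(T(-9, -7))/L - 39997/(-46698) = -112/29220 - 39997/(-46698) = -112*1/29220 - 39997*(-1/46698) = -28/7305 + 39997/46698 = 32318949/37903210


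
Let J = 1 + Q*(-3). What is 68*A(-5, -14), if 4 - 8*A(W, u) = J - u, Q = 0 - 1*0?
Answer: -187/2 ≈ -93.500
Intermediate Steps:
Q = 0 (Q = 0 + 0 = 0)
J = 1 (J = 1 + 0*(-3) = 1 + 0 = 1)
A(W, u) = 3/8 + u/8 (A(W, u) = ½ - (1 - u)/8 = ½ + (-⅛ + u/8) = 3/8 + u/8)
68*A(-5, -14) = 68*(3/8 + (⅛)*(-14)) = 68*(3/8 - 7/4) = 68*(-11/8) = -187/2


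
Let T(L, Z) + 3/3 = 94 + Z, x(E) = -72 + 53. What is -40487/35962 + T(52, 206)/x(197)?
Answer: -11521891/683278 ≈ -16.863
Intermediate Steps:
x(E) = -19
T(L, Z) = 93 + Z (T(L, Z) = -1 + (94 + Z) = 93 + Z)
-40487/35962 + T(52, 206)/x(197) = -40487/35962 + (93 + 206)/(-19) = -40487*1/35962 + 299*(-1/19) = -40487/35962 - 299/19 = -11521891/683278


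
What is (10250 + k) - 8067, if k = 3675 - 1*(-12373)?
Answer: 18231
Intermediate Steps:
k = 16048 (k = 3675 + 12373 = 16048)
(10250 + k) - 8067 = (10250 + 16048) - 8067 = 26298 - 8067 = 18231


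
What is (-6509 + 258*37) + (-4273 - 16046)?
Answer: -17282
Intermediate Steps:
(-6509 + 258*37) + (-4273 - 16046) = (-6509 + 9546) - 20319 = 3037 - 20319 = -17282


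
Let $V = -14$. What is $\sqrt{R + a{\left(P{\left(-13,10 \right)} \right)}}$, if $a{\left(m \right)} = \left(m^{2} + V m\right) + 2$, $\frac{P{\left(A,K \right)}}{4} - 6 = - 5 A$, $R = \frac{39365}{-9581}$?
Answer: $\frac{\sqrt{7038690052537}}{9581} \approx 276.91$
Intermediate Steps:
$R = - \frac{39365}{9581}$ ($R = 39365 \left(- \frac{1}{9581}\right) = - \frac{39365}{9581} \approx -4.1087$)
$P{\left(A,K \right)} = 24 - 20 A$ ($P{\left(A,K \right)} = 24 + 4 \left(- 5 A\right) = 24 - 20 A$)
$a{\left(m \right)} = 2 + m^{2} - 14 m$ ($a{\left(m \right)} = \left(m^{2} - 14 m\right) + 2 = 2 + m^{2} - 14 m$)
$\sqrt{R + a{\left(P{\left(-13,10 \right)} \right)}} = \sqrt{- \frac{39365}{9581} + \left(2 + \left(24 - -260\right)^{2} - 14 \left(24 - -260\right)\right)} = \sqrt{- \frac{39365}{9581} + \left(2 + \left(24 + 260\right)^{2} - 14 \left(24 + 260\right)\right)} = \sqrt{- \frac{39365}{9581} + \left(2 + 284^{2} - 3976\right)} = \sqrt{- \frac{39365}{9581} + \left(2 + 80656 - 3976\right)} = \sqrt{- \frac{39365}{9581} + 76682} = \sqrt{\frac{734650877}{9581}} = \frac{\sqrt{7038690052537}}{9581}$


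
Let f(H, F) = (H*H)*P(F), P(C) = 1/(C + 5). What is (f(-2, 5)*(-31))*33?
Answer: -2046/5 ≈ -409.20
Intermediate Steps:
P(C) = 1/(5 + C)
f(H, F) = H²/(5 + F) (f(H, F) = (H*H)/(5 + F) = H²/(5 + F))
(f(-2, 5)*(-31))*33 = (((-2)²/(5 + 5))*(-31))*33 = ((4/10)*(-31))*33 = ((4*(⅒))*(-31))*33 = ((⅖)*(-31))*33 = -62/5*33 = -2046/5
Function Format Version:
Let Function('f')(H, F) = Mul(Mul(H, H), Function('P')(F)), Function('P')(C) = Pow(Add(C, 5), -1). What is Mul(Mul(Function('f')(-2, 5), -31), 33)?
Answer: Rational(-2046, 5) ≈ -409.20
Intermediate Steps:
Function('P')(C) = Pow(Add(5, C), -1)
Function('f')(H, F) = Mul(Pow(H, 2), Pow(Add(5, F), -1)) (Function('f')(H, F) = Mul(Mul(H, H), Pow(Add(5, F), -1)) = Mul(Pow(H, 2), Pow(Add(5, F), -1)))
Mul(Mul(Function('f')(-2, 5), -31), 33) = Mul(Mul(Mul(Pow(-2, 2), Pow(Add(5, 5), -1)), -31), 33) = Mul(Mul(Mul(4, Pow(10, -1)), -31), 33) = Mul(Mul(Mul(4, Rational(1, 10)), -31), 33) = Mul(Mul(Rational(2, 5), -31), 33) = Mul(Rational(-62, 5), 33) = Rational(-2046, 5)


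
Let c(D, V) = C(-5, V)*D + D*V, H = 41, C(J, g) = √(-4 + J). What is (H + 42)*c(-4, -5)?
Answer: 1660 - 996*I ≈ 1660.0 - 996.0*I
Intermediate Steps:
c(D, V) = D*V + 3*I*D (c(D, V) = √(-4 - 5)*D + D*V = √(-9)*D + D*V = (3*I)*D + D*V = 3*I*D + D*V = D*V + 3*I*D)
(H + 42)*c(-4, -5) = (41 + 42)*(-4*(-5 + 3*I)) = 83*(20 - 12*I) = 1660 - 996*I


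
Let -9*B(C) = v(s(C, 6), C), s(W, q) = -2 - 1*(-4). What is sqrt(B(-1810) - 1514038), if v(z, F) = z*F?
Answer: I*sqrt(13622722)/3 ≈ 1230.3*I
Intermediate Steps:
s(W, q) = 2 (s(W, q) = -2 + 4 = 2)
v(z, F) = F*z
B(C) = -2*C/9 (B(C) = -C*2/9 = -2*C/9)
sqrt(B(-1810) - 1514038) = sqrt(-2/9*(-1810) - 1514038) = sqrt(3620/9 - 1514038) = sqrt(-13622722/9) = I*sqrt(13622722)/3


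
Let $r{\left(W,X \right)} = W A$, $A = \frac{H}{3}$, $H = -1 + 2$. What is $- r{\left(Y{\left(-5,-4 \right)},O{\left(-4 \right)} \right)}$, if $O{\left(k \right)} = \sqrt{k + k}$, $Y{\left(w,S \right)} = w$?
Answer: $\frac{5}{3} \approx 1.6667$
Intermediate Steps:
$H = 1$
$O{\left(k \right)} = \sqrt{2} \sqrt{k}$ ($O{\left(k \right)} = \sqrt{2 k} = \sqrt{2} \sqrt{k}$)
$A = \frac{1}{3}$ ($A = 1 \cdot \frac{1}{3} = \frac{1}{3} \approx 0.33333$)
$r{\left(W,X \right)} = \frac{W}{3}$ ($r{\left(W,X \right)} = W \frac{1}{3} = \frac{W}{3}$)
$- r{\left(Y{\left(-5,-4 \right)},O{\left(-4 \right)} \right)} = - \frac{-5}{3} = \left(-1\right) \left(- \frac{5}{3}\right) = \frac{5}{3}$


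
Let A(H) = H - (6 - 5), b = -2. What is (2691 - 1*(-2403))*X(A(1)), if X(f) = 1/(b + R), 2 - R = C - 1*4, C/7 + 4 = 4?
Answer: 2547/2 ≈ 1273.5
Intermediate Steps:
C = 0 (C = -28 + 7*4 = -28 + 28 = 0)
A(H) = -1 + H (A(H) = H - 1*1 = H - 1 = -1 + H)
R = 6 (R = 2 - (0 - 1*4) = 2 - (0 - 4) = 2 - 1*(-4) = 2 + 4 = 6)
X(f) = ¼ (X(f) = 1/(-2 + 6) = 1/4 = ¼)
(2691 - 1*(-2403))*X(A(1)) = (2691 - 1*(-2403))*(¼) = (2691 + 2403)*(¼) = 5094*(¼) = 2547/2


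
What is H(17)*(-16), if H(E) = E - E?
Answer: 0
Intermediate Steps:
H(E) = 0
H(17)*(-16) = 0*(-16) = 0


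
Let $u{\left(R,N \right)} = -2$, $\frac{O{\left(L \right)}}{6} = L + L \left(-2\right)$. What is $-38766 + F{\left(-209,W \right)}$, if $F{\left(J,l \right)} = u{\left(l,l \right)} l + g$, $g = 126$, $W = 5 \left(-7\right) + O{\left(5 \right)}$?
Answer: $-38510$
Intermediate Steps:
$O{\left(L \right)} = - 6 L$ ($O{\left(L \right)} = 6 \left(L + L \left(-2\right)\right) = 6 \left(L - 2 L\right) = 6 \left(- L\right) = - 6 L$)
$W = -65$ ($W = 5 \left(-7\right) - 30 = -35 - 30 = -65$)
$F{\left(J,l \right)} = 126 - 2 l$ ($F{\left(J,l \right)} = - 2 l + 126 = 126 - 2 l$)
$-38766 + F{\left(-209,W \right)} = -38766 + \left(126 - -130\right) = -38766 + \left(126 + 130\right) = -38766 + 256 = -38510$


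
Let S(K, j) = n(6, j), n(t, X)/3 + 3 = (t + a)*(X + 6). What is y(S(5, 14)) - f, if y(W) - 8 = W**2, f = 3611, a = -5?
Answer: -1002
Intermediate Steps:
n(t, X) = -9 + 3*(-5 + t)*(6 + X) (n(t, X) = -9 + 3*((t - 5)*(X + 6)) = -9 + 3*((-5 + t)*(6 + X)) = -9 + 3*(-5 + t)*(6 + X))
S(K, j) = 9 + 3*j (S(K, j) = -99 - 15*j + 18*6 + 3*j*6 = -99 - 15*j + 108 + 18*j = 9 + 3*j)
y(W) = 8 + W**2
y(S(5, 14)) - f = (8 + (9 + 3*14)**2) - 1*3611 = (8 + (9 + 42)**2) - 3611 = (8 + 51**2) - 3611 = (8 + 2601) - 3611 = 2609 - 3611 = -1002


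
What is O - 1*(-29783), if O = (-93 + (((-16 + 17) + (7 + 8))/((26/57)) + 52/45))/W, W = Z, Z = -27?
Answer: 470455694/15795 ≈ 29785.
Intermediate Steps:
W = -27
O = 33209/15795 (O = (-93 + (((-16 + 17) + (7 + 8))/((26/57)) + 52/45))/(-27) = (-93 + ((1 + 15)/((26*(1/57))) + 52*(1/45)))*(-1/27) = (-93 + (16/(26/57) + 52/45))*(-1/27) = (-93 + (16*(57/26) + 52/45))*(-1/27) = (-93 + (456/13 + 52/45))*(-1/27) = (-93 + 21196/585)*(-1/27) = -33209/585*(-1/27) = 33209/15795 ≈ 2.1025)
O - 1*(-29783) = 33209/15795 - 1*(-29783) = 33209/15795 + 29783 = 470455694/15795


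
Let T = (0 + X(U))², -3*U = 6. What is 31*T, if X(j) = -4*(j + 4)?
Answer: 1984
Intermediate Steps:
U = -2 (U = -⅓*6 = -2)
X(j) = -16 - 4*j (X(j) = -4*(4 + j) = -16 - 4*j)
T = 64 (T = (0 + (-16 - 4*(-2)))² = (0 + (-16 + 8))² = (0 - 8)² = (-8)² = 64)
31*T = 31*64 = 1984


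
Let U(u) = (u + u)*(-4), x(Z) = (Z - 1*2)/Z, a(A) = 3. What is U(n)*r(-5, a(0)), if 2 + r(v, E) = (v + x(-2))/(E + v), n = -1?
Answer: -4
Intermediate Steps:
x(Z) = (-2 + Z)/Z (x(Z) = (Z - 2)/Z = (-2 + Z)/Z)
r(v, E) = -2 + (2 + v)/(E + v) (r(v, E) = -2 + (v + (-2 - 2)/(-2))/(E + v) = -2 + (v - 1/2*(-4))/(E + v) = -2 + (v + 2)/(E + v) = -2 + (2 + v)/(E + v))
U(u) = -8*u (U(u) = (2*u)*(-4) = -8*u)
U(n)*r(-5, a(0)) = (-8*(-1))*((2 - 1*(-5) - 2*3)/(3 - 5)) = 8*((2 + 5 - 6)/(-2)) = 8*(-1/2*1) = 8*(-1/2) = -4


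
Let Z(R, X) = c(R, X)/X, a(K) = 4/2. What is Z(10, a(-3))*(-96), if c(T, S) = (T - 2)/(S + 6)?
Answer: -48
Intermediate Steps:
c(T, S) = (-2 + T)/(6 + S)
a(K) = 2 (a(K) = 4*(½) = 2)
Z(R, X) = (-2 + R)/(X*(6 + X)) (Z(R, X) = ((-2 + R)/(6 + X))/X = (-2 + R)/(X*(6 + X)))
Z(10, a(-3))*(-96) = ((-2 + 10)/(2*(6 + 2)))*(-96) = ((½)*8/8)*(-96) = ((½)*(⅛)*8)*(-96) = (½)*(-96) = -48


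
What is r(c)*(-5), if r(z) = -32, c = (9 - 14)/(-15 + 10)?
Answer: 160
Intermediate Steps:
c = 1 (c = -5/(-5) = -5*(-1/5) = 1)
r(c)*(-5) = -32*(-5) = 160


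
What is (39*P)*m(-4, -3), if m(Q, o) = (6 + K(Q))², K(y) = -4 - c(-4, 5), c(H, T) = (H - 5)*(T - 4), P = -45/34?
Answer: -212355/34 ≈ -6245.7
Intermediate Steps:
P = -45/34 (P = -45*1/34 = -45/34 ≈ -1.3235)
c(H, T) = (-5 + H)*(-4 + T)
K(y) = 5 (K(y) = -4 - (20 - 5*5 - 4*(-4) - 4*5) = -4 - (20 - 25 + 16 - 20) = -4 - 1*(-9) = -4 + 9 = 5)
m(Q, o) = 121 (m(Q, o) = (6 + 5)² = 11² = 121)
(39*P)*m(-4, -3) = (39*(-45/34))*121 = -1755/34*121 = -212355/34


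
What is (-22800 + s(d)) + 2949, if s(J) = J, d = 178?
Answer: -19673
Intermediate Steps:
(-22800 + s(d)) + 2949 = (-22800 + 178) + 2949 = -22622 + 2949 = -19673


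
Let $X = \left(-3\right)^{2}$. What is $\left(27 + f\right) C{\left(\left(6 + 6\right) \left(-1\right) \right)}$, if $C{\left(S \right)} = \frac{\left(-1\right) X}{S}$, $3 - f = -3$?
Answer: $\frac{99}{4} \approx 24.75$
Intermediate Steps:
$f = 6$ ($f = 3 - -3 = 3 + 3 = 6$)
$X = 9$
$C{\left(S \right)} = - \frac{9}{S}$ ($C{\left(S \right)} = \frac{\left(-1\right) 9}{S} = - \frac{9}{S}$)
$\left(27 + f\right) C{\left(\left(6 + 6\right) \left(-1\right) \right)} = \left(27 + 6\right) \left(- \frac{9}{\left(6 + 6\right) \left(-1\right)}\right) = 33 \left(- \frac{9}{12 \left(-1\right)}\right) = 33 \left(- \frac{9}{-12}\right) = 33 \left(\left(-9\right) \left(- \frac{1}{12}\right)\right) = 33 \cdot \frac{3}{4} = \frac{99}{4}$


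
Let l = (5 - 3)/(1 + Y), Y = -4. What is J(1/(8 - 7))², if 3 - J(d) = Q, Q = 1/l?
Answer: 81/4 ≈ 20.250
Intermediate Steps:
l = -⅔ (l = (5 - 3)/(1 - 4) = 2/(-3) = 2*(-⅓) = -⅔ ≈ -0.66667)
Q = -3/2 (Q = 1/(-⅔) = -3/2 ≈ -1.5000)
J(d) = 9/2 (J(d) = 3 - 1*(-3/2) = 3 + 3/2 = 9/2)
J(1/(8 - 7))² = (9/2)² = 81/4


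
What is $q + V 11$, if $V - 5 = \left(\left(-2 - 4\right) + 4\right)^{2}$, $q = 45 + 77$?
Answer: $221$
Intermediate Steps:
$q = 122$
$V = 9$ ($V = 5 + \left(\left(-2 - 4\right) + 4\right)^{2} = 5 + \left(-6 + 4\right)^{2} = 5 + \left(-2\right)^{2} = 5 + 4 = 9$)
$q + V 11 = 122 + 9 \cdot 11 = 122 + 99 = 221$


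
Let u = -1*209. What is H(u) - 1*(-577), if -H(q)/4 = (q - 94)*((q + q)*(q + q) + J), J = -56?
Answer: 211698193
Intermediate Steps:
u = -209
H(q) = -4*(-94 + q)*(-56 + 4*q**2) (H(q) = -4*(q - 94)*((q + q)*(q + q) - 56) = -4*(-94 + q)*((2*q)*(2*q) - 56) = -4*(-94 + q)*(4*q**2 - 56) = -4*(-94 + q)*(-56 + 4*q**2))
H(u) - 1*(-577) = (-21056 - 16*(-209)**3 + 224*(-209) + 1504*(-209)**2) - 1*(-577) = (-21056 - 16*(-9129329) - 46816 + 1504*43681) + 577 = (-21056 + 146069264 - 46816 + 65696224) + 577 = 211697616 + 577 = 211698193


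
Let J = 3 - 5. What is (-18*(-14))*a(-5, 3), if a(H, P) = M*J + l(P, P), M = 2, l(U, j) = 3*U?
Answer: 1260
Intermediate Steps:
J = -2
a(H, P) = -4 + 3*P (a(H, P) = 2*(-2) + 3*P = -4 + 3*P)
(-18*(-14))*a(-5, 3) = (-18*(-14))*(-4 + 3*3) = 252*(-4 + 9) = 252*5 = 1260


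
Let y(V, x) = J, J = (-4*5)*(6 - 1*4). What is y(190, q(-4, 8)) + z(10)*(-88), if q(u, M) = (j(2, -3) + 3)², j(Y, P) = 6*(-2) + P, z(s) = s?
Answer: -920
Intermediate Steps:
j(Y, P) = -12 + P
q(u, M) = 144 (q(u, M) = ((-12 - 3) + 3)² = (-15 + 3)² = (-12)² = 144)
J = -40 (J = -20*(6 - 4) = -20*2 = -40)
y(V, x) = -40
y(190, q(-4, 8)) + z(10)*(-88) = -40 + 10*(-88) = -40 - 880 = -920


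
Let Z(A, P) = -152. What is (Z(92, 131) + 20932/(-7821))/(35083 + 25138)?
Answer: -1209724/470988441 ≈ -0.0025685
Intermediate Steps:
(Z(92, 131) + 20932/(-7821))/(35083 + 25138) = (-152 + 20932/(-7821))/(35083 + 25138) = (-152 + 20932*(-1/7821))/60221 = (-152 - 20932/7821)*(1/60221) = -1209724/7821*1/60221 = -1209724/470988441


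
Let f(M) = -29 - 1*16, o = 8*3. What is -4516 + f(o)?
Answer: -4561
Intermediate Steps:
o = 24
f(M) = -45 (f(M) = -29 - 16 = -45)
-4516 + f(o) = -4516 - 45 = -4561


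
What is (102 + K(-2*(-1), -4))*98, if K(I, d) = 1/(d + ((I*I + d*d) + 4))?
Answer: 100009/10 ≈ 10001.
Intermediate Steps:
K(I, d) = 1/(4 + d + I² + d²) (K(I, d) = 1/(d + ((I² + d²) + 4)) = 1/(d + (4 + I² + d²)) = 1/(4 + d + I² + d²))
(102 + K(-2*(-1), -4))*98 = (102 + 1/(4 - 4 + (-2*(-1))² + (-4)²))*98 = (102 + 1/(4 - 4 + 2² + 16))*98 = (102 + 1/(4 - 4 + 4 + 16))*98 = (102 + 1/20)*98 = (2041/20)*98 = 100009/10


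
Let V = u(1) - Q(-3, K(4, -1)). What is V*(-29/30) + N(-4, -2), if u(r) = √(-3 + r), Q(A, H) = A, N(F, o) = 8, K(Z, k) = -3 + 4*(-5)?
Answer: 51/10 - 29*I*√2/30 ≈ 5.1 - 1.3671*I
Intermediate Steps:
K(Z, k) = -23 (K(Z, k) = -3 - 20 = -23)
V = 3 + I*√2 (V = √(-3 + 1) - 1*(-3) = √(-2) + 3 = I*√2 + 3 = 3 + I*√2 ≈ 3.0 + 1.4142*I)
V*(-29/30) + N(-4, -2) = (3 + I*√2)*(-29/30) + 8 = (-29/10 - 29*I*√2/30) + 8 = 51/10 - 29*I*√2/30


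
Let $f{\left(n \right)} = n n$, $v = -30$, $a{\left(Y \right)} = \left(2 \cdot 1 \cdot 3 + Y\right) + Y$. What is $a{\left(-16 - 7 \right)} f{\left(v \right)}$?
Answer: $-36000$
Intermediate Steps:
$a{\left(Y \right)} = 6 + 2 Y$ ($a{\left(Y \right)} = \left(2 \cdot 3 + Y\right) + Y = \left(6 + Y\right) + Y = 6 + 2 Y$)
$f{\left(n \right)} = n^{2}$
$a{\left(-16 - 7 \right)} f{\left(v \right)} = \left(6 + 2 \left(-16 - 7\right)\right) \left(-30\right)^{2} = \left(6 + 2 \left(-23\right)\right) 900 = \left(6 - 46\right) 900 = \left(-40\right) 900 = -36000$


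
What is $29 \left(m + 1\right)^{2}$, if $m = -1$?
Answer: $0$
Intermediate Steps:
$29 \left(m + 1\right)^{2} = 29 \left(-1 + 1\right)^{2} = 29 \cdot 0^{2} = 29 \cdot 0 = 0$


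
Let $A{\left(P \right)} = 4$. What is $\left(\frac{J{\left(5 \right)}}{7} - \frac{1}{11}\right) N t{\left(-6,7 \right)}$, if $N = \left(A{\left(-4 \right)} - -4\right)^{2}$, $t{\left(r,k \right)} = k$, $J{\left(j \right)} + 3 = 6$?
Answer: $\frac{1664}{11} \approx 151.27$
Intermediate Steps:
$J{\left(j \right)} = 3$ ($J{\left(j \right)} = -3 + 6 = 3$)
$N = 64$ ($N = \left(4 - -4\right)^{2} = \left(4 + 4\right)^{2} = 8^{2} = 64$)
$\left(\frac{J{\left(5 \right)}}{7} - \frac{1}{11}\right) N t{\left(-6,7 \right)} = \left(\frac{3}{7} - \frac{1}{11}\right) 64 \cdot 7 = \frac{26}{77} \cdot 64 \cdot 7 = \frac{1664}{77} \cdot 7 = \frac{1664}{11}$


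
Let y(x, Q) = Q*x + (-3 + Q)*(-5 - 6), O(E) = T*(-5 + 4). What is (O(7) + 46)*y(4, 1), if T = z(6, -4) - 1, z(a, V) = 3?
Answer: 1144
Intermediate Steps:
T = 2 (T = 3 - 1 = 2)
O(E) = -2 (O(E) = 2*(-5 + 4) = 2*(-1) = -2)
y(x, Q) = 33 - 11*Q + Q*x (y(x, Q) = Q*x + (-3 + Q)*(-11) = Q*x + (33 - 11*Q) = 33 - 11*Q + Q*x)
(O(7) + 46)*y(4, 1) = (-2 + 46)*(33 - 11*1 + 1*4) = 44*(33 - 11 + 4) = 44*26 = 1144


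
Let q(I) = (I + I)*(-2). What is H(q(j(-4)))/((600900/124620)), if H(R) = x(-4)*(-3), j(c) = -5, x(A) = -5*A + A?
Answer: -99696/10015 ≈ -9.9547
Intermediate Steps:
x(A) = -4*A
q(I) = -4*I (q(I) = (2*I)*(-2) = -4*I)
H(R) = -48 (H(R) = -4*(-4)*(-3) = 16*(-3) = -48)
H(q(j(-4)))/((600900/124620)) = -48/(600900/124620) = -48/(600900*(1/124620)) = -48/10015/2077 = -48*2077/10015 = -99696/10015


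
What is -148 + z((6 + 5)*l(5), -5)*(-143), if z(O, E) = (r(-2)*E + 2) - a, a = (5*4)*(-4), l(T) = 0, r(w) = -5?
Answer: -15449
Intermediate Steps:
a = -80 (a = 20*(-4) = -80)
z(O, E) = 82 - 5*E (z(O, E) = (-5*E + 2) - 1*(-80) = (2 - 5*E) + 80 = 82 - 5*E)
-148 + z((6 + 5)*l(5), -5)*(-143) = -148 + (82 - 5*(-5))*(-143) = -148 + (82 + 25)*(-143) = -148 + 107*(-143) = -148 - 15301 = -15449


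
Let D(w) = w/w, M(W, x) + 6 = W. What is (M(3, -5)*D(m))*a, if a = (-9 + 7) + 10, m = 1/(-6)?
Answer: -24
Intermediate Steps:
M(W, x) = -6 + W
m = -⅙ ≈ -0.16667
a = 8 (a = -2 + 10 = 8)
D(w) = 1
(M(3, -5)*D(m))*a = ((-6 + 3)*1)*8 = -3*1*8 = -3*8 = -24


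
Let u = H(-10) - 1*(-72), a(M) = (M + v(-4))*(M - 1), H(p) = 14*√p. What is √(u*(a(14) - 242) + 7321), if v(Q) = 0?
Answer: √(3001 - 840*I*√10) ≈ 59.198 - 22.436*I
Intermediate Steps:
a(M) = M*(-1 + M) (a(M) = (M + 0)*(M - 1) = M*(-1 + M))
u = 72 + 14*I*√10 (u = 14*√(-10) - 1*(-72) = 14*(I*√10) + 72 = 14*I*√10 + 72 = 72 + 14*I*√10 ≈ 72.0 + 44.272*I)
√(u*(a(14) - 242) + 7321) = √((72 + 14*I*√10)*(14*(-1 + 14) - 242) + 7321) = √((72 + 14*I*√10)*(14*13 - 242) + 7321) = √((72 + 14*I*√10)*(182 - 242) + 7321) = √((72 + 14*I*√10)*(-60) + 7321) = √((-4320 - 840*I*√10) + 7321) = √(3001 - 840*I*√10)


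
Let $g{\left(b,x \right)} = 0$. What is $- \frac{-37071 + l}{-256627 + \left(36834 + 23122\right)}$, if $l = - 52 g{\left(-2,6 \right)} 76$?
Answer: $- \frac{12357}{65557} \approx -0.18849$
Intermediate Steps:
$l = 0$ ($l = \left(-52\right) 0 \cdot 76 = 0 \cdot 76 = 0$)
$- \frac{-37071 + l}{-256627 + \left(36834 + 23122\right)} = - \frac{-37071 + 0}{-256627 + \left(36834 + 23122\right)} = - \frac{-37071}{-256627 + 59956} = - \frac{-37071}{-196671} = - \frac{\left(-37071\right) \left(-1\right)}{196671} = \left(-1\right) \frac{12357}{65557} = - \frac{12357}{65557}$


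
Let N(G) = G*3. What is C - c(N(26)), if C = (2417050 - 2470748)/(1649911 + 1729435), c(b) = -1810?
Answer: 3058281281/1689673 ≈ 1810.0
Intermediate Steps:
N(G) = 3*G
C = -26849/1689673 (C = -53698/3379346 = -53698*1/3379346 = -26849/1689673 ≈ -0.015890)
C - c(N(26)) = -26849/1689673 - 1*(-1810) = -26849/1689673 + 1810 = 3058281281/1689673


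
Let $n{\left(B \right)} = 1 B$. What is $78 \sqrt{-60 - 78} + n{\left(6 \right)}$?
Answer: $6 + 78 i \sqrt{138} \approx 6.0 + 916.29 i$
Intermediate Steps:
$n{\left(B \right)} = B$
$78 \sqrt{-60 - 78} + n{\left(6 \right)} = 78 \sqrt{-60 - 78} + 6 = 78 \sqrt{-138} + 6 = 78 i \sqrt{138} + 6 = 6 + 78 i \sqrt{138}$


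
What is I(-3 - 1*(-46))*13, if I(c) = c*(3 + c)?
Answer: 25714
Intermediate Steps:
I(-3 - 1*(-46))*13 = ((-3 - 1*(-46))*(3 + (-3 - 1*(-46))))*13 = ((-3 + 46)*(3 + (-3 + 46)))*13 = (43*(3 + 43))*13 = (43*46)*13 = 1978*13 = 25714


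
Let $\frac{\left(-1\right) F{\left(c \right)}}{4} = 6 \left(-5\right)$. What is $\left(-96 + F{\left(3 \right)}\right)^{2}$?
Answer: $576$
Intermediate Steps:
$F{\left(c \right)} = 120$ ($F{\left(c \right)} = - 4 \cdot 6 \left(-5\right) = \left(-4\right) \left(-30\right) = 120$)
$\left(-96 + F{\left(3 \right)}\right)^{2} = \left(-96 + 120\right)^{2} = 24^{2} = 576$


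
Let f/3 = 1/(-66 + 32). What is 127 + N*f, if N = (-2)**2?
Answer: 2153/17 ≈ 126.65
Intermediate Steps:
f = -3/34 (f = 3/(-66 + 32) = 3/(-34) = 3*(-1/34) = -3/34 ≈ -0.088235)
N = 4
127 + N*f = 127 + 4*(-3/34) = 127 - 6/17 = 2153/17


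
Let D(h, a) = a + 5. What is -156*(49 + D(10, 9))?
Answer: -9828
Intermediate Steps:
D(h, a) = 5 + a
-156*(49 + D(10, 9)) = -156*(49 + (5 + 9)) = -156*(49 + 14) = -156*63 = -9828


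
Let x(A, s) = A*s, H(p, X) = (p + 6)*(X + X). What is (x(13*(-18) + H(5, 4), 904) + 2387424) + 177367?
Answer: 2432807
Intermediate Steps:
H(p, X) = 2*X*(6 + p) (H(p, X) = (6 + p)*(2*X) = 2*X*(6 + p))
(x(13*(-18) + H(5, 4), 904) + 2387424) + 177367 = ((13*(-18) + 2*4*(6 + 5))*904 + 2387424) + 177367 = ((-234 + 2*4*11)*904 + 2387424) + 177367 = ((-234 + 88)*904 + 2387424) + 177367 = (-146*904 + 2387424) + 177367 = (-131984 + 2387424) + 177367 = 2255440 + 177367 = 2432807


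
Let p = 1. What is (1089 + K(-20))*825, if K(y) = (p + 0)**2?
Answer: 899250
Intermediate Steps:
K(y) = 1 (K(y) = (1 + 0)**2 = 1**2 = 1)
(1089 + K(-20))*825 = (1089 + 1)*825 = 1090*825 = 899250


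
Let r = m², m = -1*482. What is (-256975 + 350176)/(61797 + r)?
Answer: 93201/294121 ≈ 0.31688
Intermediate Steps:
m = -482
r = 232324 (r = (-482)² = 232324)
(-256975 + 350176)/(61797 + r) = (-256975 + 350176)/(61797 + 232324) = 93201/294121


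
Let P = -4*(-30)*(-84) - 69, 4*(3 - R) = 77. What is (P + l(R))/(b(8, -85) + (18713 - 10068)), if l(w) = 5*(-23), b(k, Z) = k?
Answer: -10264/8653 ≈ -1.1862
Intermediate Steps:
R = -65/4 (R = 3 - ¼*77 = 3 - 77/4 = -65/4 ≈ -16.250)
l(w) = -115
P = -10149 (P = 120*(-84) - 69 = -10080 - 69 = -10149)
(P + l(R))/(b(8, -85) + (18713 - 10068)) = (-10149 - 115)/(8 + (18713 - 10068)) = -10264/(8 + 8645) = -10264/8653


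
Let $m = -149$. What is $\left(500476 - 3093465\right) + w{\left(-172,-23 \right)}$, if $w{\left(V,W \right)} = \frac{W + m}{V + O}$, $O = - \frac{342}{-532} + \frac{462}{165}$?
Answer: $- \frac{30594665171}{11799} \approx -2.593 \cdot 10^{6}$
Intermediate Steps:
$O = \frac{241}{70}$ ($O = \left(-342\right) \left(- \frac{1}{532}\right) + 462 \cdot \frac{1}{165} = \frac{9}{14} + \frac{14}{5} = \frac{241}{70} \approx 3.4429$)
$w{\left(V,W \right)} = \frac{-149 + W}{\frac{241}{70} + V}$ ($w{\left(V,W \right)} = \frac{W - 149}{V + \frac{241}{70}} = \frac{-149 + W}{\frac{241}{70} + V}$)
$\left(500476 - 3093465\right) + w{\left(-172,-23 \right)} = \left(500476 - 3093465\right) + \frac{70 \left(-149 - 23\right)}{241 + 70 \left(-172\right)} = -2592989 + 70 \frac{1}{241 - 12040} \left(-172\right) = -2592989 + 70 \frac{1}{-11799} \left(-172\right) = -2592989 + 70 \left(- \frac{1}{11799}\right) \left(-172\right) = -2592989 + \frac{12040}{11799} = - \frac{30594665171}{11799}$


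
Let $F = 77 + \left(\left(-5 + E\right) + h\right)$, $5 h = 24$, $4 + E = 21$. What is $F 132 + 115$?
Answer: $\frac{62483}{5} \approx 12497.0$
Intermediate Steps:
$E = 17$ ($E = -4 + 21 = 17$)
$h = \frac{24}{5}$ ($h = \frac{1}{5} \cdot 24 = \frac{24}{5} \approx 4.8$)
$F = \frac{469}{5}$ ($F = 77 + \left(\left(-5 + 17\right) + \frac{24}{5}\right) = 77 + \left(12 + \frac{24}{5}\right) = 77 + \frac{84}{5} = \frac{469}{5} \approx 93.8$)
$F 132 + 115 = \frac{469}{5} \cdot 132 + 115 = \frac{61908}{5} + 115 = \frac{62483}{5}$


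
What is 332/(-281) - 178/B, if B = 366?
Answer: -85765/51423 ≈ -1.6678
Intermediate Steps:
332/(-281) - 178/B = 332/(-281) - 178/366 = 332*(-1/281) - 178*1/366 = -332/281 - 89/183 = -85765/51423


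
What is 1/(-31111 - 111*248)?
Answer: -1/58639 ≈ -1.7054e-5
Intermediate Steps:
1/(-31111 - 111*248) = 1/(-31111 - 27528) = 1/(-58639) = -1/58639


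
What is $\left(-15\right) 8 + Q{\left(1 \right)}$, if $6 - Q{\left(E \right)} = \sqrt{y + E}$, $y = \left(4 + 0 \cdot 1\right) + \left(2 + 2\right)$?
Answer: $-117$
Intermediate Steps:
$y = 8$ ($y = \left(4 + 0\right) + 4 = 4 + 4 = 8$)
$Q{\left(E \right)} = 6 - \sqrt{8 + E}$
$\left(-15\right) 8 + Q{\left(1 \right)} = \left(-15\right) 8 + \left(6 - \sqrt{8 + 1}\right) = -120 + \left(6 - \sqrt{9}\right) = -120 + \left(6 - 3\right) = -120 + 3 = -117$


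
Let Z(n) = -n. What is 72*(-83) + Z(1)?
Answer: -5977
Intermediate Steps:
72*(-83) + Z(1) = 72*(-83) - 1*1 = -5976 - 1 = -5977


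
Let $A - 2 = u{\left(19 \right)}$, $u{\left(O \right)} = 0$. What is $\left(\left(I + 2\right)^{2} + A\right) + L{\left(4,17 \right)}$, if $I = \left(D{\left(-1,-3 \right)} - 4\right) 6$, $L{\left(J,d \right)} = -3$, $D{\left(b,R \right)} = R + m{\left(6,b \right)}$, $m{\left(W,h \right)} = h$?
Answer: $2115$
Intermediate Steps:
$D{\left(b,R \right)} = R + b$
$A = 2$ ($A = 2 + 0 = 2$)
$I = -48$ ($I = \left(\left(-3 - 1\right) - 4\right) 6 = \left(-4 - 4\right) 6 = \left(-8\right) 6 = -48$)
$\left(\left(I + 2\right)^{2} + A\right) + L{\left(4,17 \right)} = \left(\left(-48 + 2\right)^{2} + 2\right) - 3 = \left(\left(-46\right)^{2} + 2\right) - 3 = \left(2116 + 2\right) - 3 = 2118 - 3 = 2115$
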